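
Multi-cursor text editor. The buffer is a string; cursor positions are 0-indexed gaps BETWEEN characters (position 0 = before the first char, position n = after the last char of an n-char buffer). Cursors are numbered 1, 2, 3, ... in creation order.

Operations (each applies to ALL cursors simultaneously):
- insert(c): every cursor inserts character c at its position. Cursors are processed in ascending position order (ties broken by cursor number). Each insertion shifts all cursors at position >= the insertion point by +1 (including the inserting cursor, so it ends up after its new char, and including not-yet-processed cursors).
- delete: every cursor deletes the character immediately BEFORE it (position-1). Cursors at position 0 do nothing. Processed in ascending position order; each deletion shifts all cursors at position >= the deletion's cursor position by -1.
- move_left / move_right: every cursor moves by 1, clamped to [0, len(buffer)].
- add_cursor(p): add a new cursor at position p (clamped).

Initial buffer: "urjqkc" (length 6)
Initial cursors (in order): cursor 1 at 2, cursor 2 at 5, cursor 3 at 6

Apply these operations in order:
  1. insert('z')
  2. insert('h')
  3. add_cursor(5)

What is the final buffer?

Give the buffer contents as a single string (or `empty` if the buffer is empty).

Answer: urzhjqkzhczh

Derivation:
After op 1 (insert('z')): buffer="urzjqkzcz" (len 9), cursors c1@3 c2@7 c3@9, authorship ..1...2.3
After op 2 (insert('h')): buffer="urzhjqkzhczh" (len 12), cursors c1@4 c2@9 c3@12, authorship ..11...22.33
After op 3 (add_cursor(5)): buffer="urzhjqkzhczh" (len 12), cursors c1@4 c4@5 c2@9 c3@12, authorship ..11...22.33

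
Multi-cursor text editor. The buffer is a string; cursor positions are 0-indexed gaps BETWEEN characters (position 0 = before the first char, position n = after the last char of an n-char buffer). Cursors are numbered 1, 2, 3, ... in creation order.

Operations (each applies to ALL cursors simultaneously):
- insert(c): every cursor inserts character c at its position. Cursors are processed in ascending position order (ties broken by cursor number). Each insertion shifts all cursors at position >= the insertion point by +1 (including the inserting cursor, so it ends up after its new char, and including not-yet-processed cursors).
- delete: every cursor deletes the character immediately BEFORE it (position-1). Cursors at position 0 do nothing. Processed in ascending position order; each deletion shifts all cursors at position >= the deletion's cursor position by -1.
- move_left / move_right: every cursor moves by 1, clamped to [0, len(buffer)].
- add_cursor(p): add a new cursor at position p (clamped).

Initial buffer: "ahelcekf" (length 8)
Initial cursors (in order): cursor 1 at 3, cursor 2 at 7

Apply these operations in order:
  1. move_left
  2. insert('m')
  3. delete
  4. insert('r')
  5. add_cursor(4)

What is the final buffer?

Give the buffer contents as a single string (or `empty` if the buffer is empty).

After op 1 (move_left): buffer="ahelcekf" (len 8), cursors c1@2 c2@6, authorship ........
After op 2 (insert('m')): buffer="ahmelcemkf" (len 10), cursors c1@3 c2@8, authorship ..1....2..
After op 3 (delete): buffer="ahelcekf" (len 8), cursors c1@2 c2@6, authorship ........
After op 4 (insert('r')): buffer="ahrelcerkf" (len 10), cursors c1@3 c2@8, authorship ..1....2..
After op 5 (add_cursor(4)): buffer="ahrelcerkf" (len 10), cursors c1@3 c3@4 c2@8, authorship ..1....2..

Answer: ahrelcerkf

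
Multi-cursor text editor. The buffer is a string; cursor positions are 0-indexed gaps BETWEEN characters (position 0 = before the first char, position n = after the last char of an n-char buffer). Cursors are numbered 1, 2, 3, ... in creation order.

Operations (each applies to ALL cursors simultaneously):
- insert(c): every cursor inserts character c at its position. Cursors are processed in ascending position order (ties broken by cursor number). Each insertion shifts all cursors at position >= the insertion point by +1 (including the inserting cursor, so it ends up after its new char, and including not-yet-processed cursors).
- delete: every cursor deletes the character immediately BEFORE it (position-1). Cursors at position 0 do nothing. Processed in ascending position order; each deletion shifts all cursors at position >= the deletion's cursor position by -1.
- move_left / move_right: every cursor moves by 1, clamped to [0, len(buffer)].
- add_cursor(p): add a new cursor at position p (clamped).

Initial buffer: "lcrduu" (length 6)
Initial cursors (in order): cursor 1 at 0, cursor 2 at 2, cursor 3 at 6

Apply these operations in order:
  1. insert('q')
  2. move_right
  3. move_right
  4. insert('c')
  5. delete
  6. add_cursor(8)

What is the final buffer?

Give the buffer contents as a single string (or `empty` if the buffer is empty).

After op 1 (insert('q')): buffer="qlcqrduuq" (len 9), cursors c1@1 c2@4 c3@9, authorship 1..2....3
After op 2 (move_right): buffer="qlcqrduuq" (len 9), cursors c1@2 c2@5 c3@9, authorship 1..2....3
After op 3 (move_right): buffer="qlcqrduuq" (len 9), cursors c1@3 c2@6 c3@9, authorship 1..2....3
After op 4 (insert('c')): buffer="qlccqrdcuuqc" (len 12), cursors c1@4 c2@8 c3@12, authorship 1..12..2..33
After op 5 (delete): buffer="qlcqrduuq" (len 9), cursors c1@3 c2@6 c3@9, authorship 1..2....3
After op 6 (add_cursor(8)): buffer="qlcqrduuq" (len 9), cursors c1@3 c2@6 c4@8 c3@9, authorship 1..2....3

Answer: qlcqrduuq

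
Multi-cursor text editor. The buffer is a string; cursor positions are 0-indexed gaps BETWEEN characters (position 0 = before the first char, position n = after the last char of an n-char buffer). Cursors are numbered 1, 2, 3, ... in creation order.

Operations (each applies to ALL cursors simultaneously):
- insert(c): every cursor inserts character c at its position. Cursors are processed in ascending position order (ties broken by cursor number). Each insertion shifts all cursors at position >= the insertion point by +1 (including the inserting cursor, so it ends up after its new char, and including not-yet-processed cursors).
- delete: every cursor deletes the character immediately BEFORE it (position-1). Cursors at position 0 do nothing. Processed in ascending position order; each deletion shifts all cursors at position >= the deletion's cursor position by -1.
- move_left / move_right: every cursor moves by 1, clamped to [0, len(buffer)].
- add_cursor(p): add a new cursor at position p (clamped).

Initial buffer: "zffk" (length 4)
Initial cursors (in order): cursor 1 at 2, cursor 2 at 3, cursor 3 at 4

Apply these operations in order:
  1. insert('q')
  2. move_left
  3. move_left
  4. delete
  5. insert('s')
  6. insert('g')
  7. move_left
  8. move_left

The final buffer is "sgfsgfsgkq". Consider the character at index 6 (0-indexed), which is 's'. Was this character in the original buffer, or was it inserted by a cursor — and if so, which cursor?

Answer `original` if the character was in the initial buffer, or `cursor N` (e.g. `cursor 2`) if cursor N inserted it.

After op 1 (insert('q')): buffer="zfqfqkq" (len 7), cursors c1@3 c2@5 c3@7, authorship ..1.2.3
After op 2 (move_left): buffer="zfqfqkq" (len 7), cursors c1@2 c2@4 c3@6, authorship ..1.2.3
After op 3 (move_left): buffer="zfqfqkq" (len 7), cursors c1@1 c2@3 c3@5, authorship ..1.2.3
After op 4 (delete): buffer="ffkq" (len 4), cursors c1@0 c2@1 c3@2, authorship ...3
After op 5 (insert('s')): buffer="sfsfskq" (len 7), cursors c1@1 c2@3 c3@5, authorship 1.2.3.3
After op 6 (insert('g')): buffer="sgfsgfsgkq" (len 10), cursors c1@2 c2@5 c3@8, authorship 11.22.33.3
After op 7 (move_left): buffer="sgfsgfsgkq" (len 10), cursors c1@1 c2@4 c3@7, authorship 11.22.33.3
After op 8 (move_left): buffer="sgfsgfsgkq" (len 10), cursors c1@0 c2@3 c3@6, authorship 11.22.33.3
Authorship (.=original, N=cursor N): 1 1 . 2 2 . 3 3 . 3
Index 6: author = 3

Answer: cursor 3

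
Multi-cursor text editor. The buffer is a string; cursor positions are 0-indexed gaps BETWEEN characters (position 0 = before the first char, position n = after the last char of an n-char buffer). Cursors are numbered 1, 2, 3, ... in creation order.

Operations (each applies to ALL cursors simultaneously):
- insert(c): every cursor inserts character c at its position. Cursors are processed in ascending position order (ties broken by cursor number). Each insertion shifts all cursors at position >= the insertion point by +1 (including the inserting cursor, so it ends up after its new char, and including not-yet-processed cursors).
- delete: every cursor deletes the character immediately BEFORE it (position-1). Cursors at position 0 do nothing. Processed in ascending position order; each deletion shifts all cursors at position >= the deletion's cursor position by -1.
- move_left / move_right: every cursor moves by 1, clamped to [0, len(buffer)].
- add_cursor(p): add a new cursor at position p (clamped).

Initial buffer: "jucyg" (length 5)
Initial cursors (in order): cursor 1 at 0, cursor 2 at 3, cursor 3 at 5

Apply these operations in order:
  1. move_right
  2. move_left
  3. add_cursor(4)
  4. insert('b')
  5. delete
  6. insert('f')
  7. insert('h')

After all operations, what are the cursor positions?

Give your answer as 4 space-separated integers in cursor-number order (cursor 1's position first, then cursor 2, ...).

Answer: 2 7 12 12

Derivation:
After op 1 (move_right): buffer="jucyg" (len 5), cursors c1@1 c2@4 c3@5, authorship .....
After op 2 (move_left): buffer="jucyg" (len 5), cursors c1@0 c2@3 c3@4, authorship .....
After op 3 (add_cursor(4)): buffer="jucyg" (len 5), cursors c1@0 c2@3 c3@4 c4@4, authorship .....
After op 4 (insert('b')): buffer="bjucbybbg" (len 9), cursors c1@1 c2@5 c3@8 c4@8, authorship 1...2.34.
After op 5 (delete): buffer="jucyg" (len 5), cursors c1@0 c2@3 c3@4 c4@4, authorship .....
After op 6 (insert('f')): buffer="fjucfyffg" (len 9), cursors c1@1 c2@5 c3@8 c4@8, authorship 1...2.34.
After op 7 (insert('h')): buffer="fhjucfhyffhhg" (len 13), cursors c1@2 c2@7 c3@12 c4@12, authorship 11...22.3434.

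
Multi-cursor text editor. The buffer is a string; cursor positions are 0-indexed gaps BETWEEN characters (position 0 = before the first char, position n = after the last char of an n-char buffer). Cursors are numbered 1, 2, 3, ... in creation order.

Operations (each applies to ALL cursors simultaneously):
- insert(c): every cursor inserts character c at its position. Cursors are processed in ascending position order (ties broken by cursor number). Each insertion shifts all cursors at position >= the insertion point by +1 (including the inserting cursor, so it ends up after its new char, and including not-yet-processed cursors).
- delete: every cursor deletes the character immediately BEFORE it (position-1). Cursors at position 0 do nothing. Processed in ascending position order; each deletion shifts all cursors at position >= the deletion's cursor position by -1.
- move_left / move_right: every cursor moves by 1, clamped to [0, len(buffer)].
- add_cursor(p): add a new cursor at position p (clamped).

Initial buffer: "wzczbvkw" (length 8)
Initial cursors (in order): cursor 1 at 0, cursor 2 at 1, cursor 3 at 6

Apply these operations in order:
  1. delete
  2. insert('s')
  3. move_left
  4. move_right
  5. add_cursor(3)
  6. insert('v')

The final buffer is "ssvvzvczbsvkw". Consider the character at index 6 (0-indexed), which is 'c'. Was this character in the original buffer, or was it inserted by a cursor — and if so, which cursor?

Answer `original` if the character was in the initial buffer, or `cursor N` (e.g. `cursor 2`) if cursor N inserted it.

Answer: original

Derivation:
After op 1 (delete): buffer="zczbkw" (len 6), cursors c1@0 c2@0 c3@4, authorship ......
After op 2 (insert('s')): buffer="sszczbskw" (len 9), cursors c1@2 c2@2 c3@7, authorship 12....3..
After op 3 (move_left): buffer="sszczbskw" (len 9), cursors c1@1 c2@1 c3@6, authorship 12....3..
After op 4 (move_right): buffer="sszczbskw" (len 9), cursors c1@2 c2@2 c3@7, authorship 12....3..
After op 5 (add_cursor(3)): buffer="sszczbskw" (len 9), cursors c1@2 c2@2 c4@3 c3@7, authorship 12....3..
After op 6 (insert('v')): buffer="ssvvzvczbsvkw" (len 13), cursors c1@4 c2@4 c4@6 c3@11, authorship 1212.4...33..
Authorship (.=original, N=cursor N): 1 2 1 2 . 4 . . . 3 3 . .
Index 6: author = original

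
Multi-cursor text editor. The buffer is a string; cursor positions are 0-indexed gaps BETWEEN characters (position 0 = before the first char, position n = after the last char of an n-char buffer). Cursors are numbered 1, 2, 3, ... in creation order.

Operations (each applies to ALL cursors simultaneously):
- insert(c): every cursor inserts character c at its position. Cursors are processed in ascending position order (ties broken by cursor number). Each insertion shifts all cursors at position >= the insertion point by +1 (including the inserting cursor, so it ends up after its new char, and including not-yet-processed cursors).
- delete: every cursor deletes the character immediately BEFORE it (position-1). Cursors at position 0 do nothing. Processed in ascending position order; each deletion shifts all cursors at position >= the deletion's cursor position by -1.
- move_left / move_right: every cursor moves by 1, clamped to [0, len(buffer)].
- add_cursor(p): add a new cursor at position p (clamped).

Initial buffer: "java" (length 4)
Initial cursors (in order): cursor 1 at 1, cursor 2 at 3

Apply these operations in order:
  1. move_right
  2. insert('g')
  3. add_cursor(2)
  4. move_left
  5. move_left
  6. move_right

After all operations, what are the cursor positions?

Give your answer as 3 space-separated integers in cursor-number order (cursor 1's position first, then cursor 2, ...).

After op 1 (move_right): buffer="java" (len 4), cursors c1@2 c2@4, authorship ....
After op 2 (insert('g')): buffer="jagvag" (len 6), cursors c1@3 c2@6, authorship ..1..2
After op 3 (add_cursor(2)): buffer="jagvag" (len 6), cursors c3@2 c1@3 c2@6, authorship ..1..2
After op 4 (move_left): buffer="jagvag" (len 6), cursors c3@1 c1@2 c2@5, authorship ..1..2
After op 5 (move_left): buffer="jagvag" (len 6), cursors c3@0 c1@1 c2@4, authorship ..1..2
After op 6 (move_right): buffer="jagvag" (len 6), cursors c3@1 c1@2 c2@5, authorship ..1..2

Answer: 2 5 1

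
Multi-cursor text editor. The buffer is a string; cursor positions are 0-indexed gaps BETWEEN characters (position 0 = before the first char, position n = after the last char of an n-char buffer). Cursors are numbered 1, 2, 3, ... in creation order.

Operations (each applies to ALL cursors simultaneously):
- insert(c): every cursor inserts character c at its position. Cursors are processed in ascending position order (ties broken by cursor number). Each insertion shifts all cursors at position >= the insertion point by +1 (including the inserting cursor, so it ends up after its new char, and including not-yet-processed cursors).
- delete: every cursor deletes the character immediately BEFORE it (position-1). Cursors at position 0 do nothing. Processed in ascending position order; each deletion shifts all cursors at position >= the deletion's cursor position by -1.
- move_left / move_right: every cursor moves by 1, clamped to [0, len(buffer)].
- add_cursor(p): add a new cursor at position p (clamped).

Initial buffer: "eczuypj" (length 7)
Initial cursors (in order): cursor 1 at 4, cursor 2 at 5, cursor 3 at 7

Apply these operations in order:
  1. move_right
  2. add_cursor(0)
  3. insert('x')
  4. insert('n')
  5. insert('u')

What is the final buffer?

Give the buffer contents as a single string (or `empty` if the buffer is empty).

After op 1 (move_right): buffer="eczuypj" (len 7), cursors c1@5 c2@6 c3@7, authorship .......
After op 2 (add_cursor(0)): buffer="eczuypj" (len 7), cursors c4@0 c1@5 c2@6 c3@7, authorship .......
After op 3 (insert('x')): buffer="xeczuyxpxjx" (len 11), cursors c4@1 c1@7 c2@9 c3@11, authorship 4.....1.2.3
After op 4 (insert('n')): buffer="xneczuyxnpxnjxn" (len 15), cursors c4@2 c1@9 c2@12 c3@15, authorship 44.....11.22.33
After op 5 (insert('u')): buffer="xnueczuyxnupxnujxnu" (len 19), cursors c4@3 c1@11 c2@15 c3@19, authorship 444.....111.222.333

Answer: xnueczuyxnupxnujxnu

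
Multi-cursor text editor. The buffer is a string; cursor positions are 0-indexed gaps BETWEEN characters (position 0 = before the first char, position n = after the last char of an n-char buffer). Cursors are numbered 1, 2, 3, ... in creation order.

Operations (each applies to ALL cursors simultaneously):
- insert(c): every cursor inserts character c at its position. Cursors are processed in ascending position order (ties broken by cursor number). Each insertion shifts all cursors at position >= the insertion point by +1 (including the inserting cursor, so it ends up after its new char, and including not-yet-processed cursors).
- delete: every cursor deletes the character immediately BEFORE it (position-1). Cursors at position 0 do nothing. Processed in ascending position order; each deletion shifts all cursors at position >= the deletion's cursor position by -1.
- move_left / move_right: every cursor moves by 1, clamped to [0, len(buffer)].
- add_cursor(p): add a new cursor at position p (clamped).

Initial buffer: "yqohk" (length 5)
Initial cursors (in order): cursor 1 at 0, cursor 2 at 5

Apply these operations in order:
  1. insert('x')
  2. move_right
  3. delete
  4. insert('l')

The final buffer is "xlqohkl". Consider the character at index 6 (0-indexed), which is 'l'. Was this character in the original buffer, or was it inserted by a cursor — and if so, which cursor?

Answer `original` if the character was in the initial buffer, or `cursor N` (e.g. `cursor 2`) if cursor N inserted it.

After op 1 (insert('x')): buffer="xyqohkx" (len 7), cursors c1@1 c2@7, authorship 1.....2
After op 2 (move_right): buffer="xyqohkx" (len 7), cursors c1@2 c2@7, authorship 1.....2
After op 3 (delete): buffer="xqohk" (len 5), cursors c1@1 c2@5, authorship 1....
After op 4 (insert('l')): buffer="xlqohkl" (len 7), cursors c1@2 c2@7, authorship 11....2
Authorship (.=original, N=cursor N): 1 1 . . . . 2
Index 6: author = 2

Answer: cursor 2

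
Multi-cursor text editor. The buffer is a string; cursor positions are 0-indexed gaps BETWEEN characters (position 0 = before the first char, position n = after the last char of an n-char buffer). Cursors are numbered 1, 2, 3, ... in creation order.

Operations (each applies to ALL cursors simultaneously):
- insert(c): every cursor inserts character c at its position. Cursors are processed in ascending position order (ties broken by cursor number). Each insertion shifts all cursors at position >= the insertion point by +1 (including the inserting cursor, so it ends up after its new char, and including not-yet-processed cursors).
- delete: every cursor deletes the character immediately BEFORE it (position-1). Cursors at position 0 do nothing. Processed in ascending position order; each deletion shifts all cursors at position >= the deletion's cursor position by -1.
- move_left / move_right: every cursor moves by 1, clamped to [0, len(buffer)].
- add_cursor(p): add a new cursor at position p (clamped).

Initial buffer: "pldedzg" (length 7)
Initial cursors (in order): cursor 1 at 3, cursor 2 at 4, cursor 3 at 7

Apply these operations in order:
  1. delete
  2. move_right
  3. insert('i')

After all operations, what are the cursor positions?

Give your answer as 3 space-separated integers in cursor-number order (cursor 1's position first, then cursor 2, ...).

After op 1 (delete): buffer="pldz" (len 4), cursors c1@2 c2@2 c3@4, authorship ....
After op 2 (move_right): buffer="pldz" (len 4), cursors c1@3 c2@3 c3@4, authorship ....
After op 3 (insert('i')): buffer="pldiizi" (len 7), cursors c1@5 c2@5 c3@7, authorship ...12.3

Answer: 5 5 7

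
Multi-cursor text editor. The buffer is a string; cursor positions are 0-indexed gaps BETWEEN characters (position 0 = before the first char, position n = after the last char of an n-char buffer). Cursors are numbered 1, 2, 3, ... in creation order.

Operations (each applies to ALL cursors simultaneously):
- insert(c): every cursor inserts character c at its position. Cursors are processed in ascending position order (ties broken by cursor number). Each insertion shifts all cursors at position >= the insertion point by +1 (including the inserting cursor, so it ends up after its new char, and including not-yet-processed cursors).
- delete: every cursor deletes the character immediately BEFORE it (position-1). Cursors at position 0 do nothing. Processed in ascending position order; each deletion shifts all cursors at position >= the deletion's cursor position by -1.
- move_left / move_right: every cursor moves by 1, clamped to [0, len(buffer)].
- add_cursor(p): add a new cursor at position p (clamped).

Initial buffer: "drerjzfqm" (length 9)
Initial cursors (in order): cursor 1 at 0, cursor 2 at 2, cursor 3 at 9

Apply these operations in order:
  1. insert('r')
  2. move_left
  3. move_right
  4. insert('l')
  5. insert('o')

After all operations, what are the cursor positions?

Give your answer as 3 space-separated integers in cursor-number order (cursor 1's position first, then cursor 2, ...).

After op 1 (insert('r')): buffer="rdrrerjzfqmr" (len 12), cursors c1@1 c2@4 c3@12, authorship 1..2.......3
After op 2 (move_left): buffer="rdrrerjzfqmr" (len 12), cursors c1@0 c2@3 c3@11, authorship 1..2.......3
After op 3 (move_right): buffer="rdrrerjzfqmr" (len 12), cursors c1@1 c2@4 c3@12, authorship 1..2.......3
After op 4 (insert('l')): buffer="rldrrlerjzfqmrl" (len 15), cursors c1@2 c2@6 c3@15, authorship 11..22.......33
After op 5 (insert('o')): buffer="rlodrrloerjzfqmrlo" (len 18), cursors c1@3 c2@8 c3@18, authorship 111..222.......333

Answer: 3 8 18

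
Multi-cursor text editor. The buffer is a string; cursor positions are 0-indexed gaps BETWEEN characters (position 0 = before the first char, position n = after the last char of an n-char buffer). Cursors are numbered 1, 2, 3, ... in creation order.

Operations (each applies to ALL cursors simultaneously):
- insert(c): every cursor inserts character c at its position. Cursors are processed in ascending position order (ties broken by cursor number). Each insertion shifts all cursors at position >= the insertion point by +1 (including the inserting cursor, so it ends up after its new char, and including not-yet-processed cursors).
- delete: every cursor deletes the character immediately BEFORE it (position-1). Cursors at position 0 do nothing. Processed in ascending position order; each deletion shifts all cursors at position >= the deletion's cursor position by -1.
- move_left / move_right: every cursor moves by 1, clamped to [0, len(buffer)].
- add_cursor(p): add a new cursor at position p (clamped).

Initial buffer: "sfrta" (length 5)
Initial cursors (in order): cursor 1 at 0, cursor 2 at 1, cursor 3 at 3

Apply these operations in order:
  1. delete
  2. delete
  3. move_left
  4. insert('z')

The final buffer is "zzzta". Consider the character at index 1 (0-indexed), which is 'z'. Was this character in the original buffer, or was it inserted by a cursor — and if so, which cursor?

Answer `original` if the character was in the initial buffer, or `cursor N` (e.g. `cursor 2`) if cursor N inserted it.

After op 1 (delete): buffer="fta" (len 3), cursors c1@0 c2@0 c3@1, authorship ...
After op 2 (delete): buffer="ta" (len 2), cursors c1@0 c2@0 c3@0, authorship ..
After op 3 (move_left): buffer="ta" (len 2), cursors c1@0 c2@0 c3@0, authorship ..
After op 4 (insert('z')): buffer="zzzta" (len 5), cursors c1@3 c2@3 c3@3, authorship 123..
Authorship (.=original, N=cursor N): 1 2 3 . .
Index 1: author = 2

Answer: cursor 2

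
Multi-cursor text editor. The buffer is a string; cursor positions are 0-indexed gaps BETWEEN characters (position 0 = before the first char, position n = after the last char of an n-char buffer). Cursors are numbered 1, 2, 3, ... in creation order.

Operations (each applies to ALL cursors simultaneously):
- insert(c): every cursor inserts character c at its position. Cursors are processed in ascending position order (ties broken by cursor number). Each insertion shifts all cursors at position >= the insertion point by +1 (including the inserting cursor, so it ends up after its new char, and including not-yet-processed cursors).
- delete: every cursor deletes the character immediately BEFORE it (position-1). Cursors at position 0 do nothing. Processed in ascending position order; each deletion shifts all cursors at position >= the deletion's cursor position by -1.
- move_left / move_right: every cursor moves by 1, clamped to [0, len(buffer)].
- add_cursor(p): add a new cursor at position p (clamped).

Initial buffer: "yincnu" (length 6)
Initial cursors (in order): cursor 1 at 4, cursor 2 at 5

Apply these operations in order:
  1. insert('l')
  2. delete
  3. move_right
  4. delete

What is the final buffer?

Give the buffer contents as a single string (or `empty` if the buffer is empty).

After op 1 (insert('l')): buffer="yinclnlu" (len 8), cursors c1@5 c2@7, authorship ....1.2.
After op 2 (delete): buffer="yincnu" (len 6), cursors c1@4 c2@5, authorship ......
After op 3 (move_right): buffer="yincnu" (len 6), cursors c1@5 c2@6, authorship ......
After op 4 (delete): buffer="yinc" (len 4), cursors c1@4 c2@4, authorship ....

Answer: yinc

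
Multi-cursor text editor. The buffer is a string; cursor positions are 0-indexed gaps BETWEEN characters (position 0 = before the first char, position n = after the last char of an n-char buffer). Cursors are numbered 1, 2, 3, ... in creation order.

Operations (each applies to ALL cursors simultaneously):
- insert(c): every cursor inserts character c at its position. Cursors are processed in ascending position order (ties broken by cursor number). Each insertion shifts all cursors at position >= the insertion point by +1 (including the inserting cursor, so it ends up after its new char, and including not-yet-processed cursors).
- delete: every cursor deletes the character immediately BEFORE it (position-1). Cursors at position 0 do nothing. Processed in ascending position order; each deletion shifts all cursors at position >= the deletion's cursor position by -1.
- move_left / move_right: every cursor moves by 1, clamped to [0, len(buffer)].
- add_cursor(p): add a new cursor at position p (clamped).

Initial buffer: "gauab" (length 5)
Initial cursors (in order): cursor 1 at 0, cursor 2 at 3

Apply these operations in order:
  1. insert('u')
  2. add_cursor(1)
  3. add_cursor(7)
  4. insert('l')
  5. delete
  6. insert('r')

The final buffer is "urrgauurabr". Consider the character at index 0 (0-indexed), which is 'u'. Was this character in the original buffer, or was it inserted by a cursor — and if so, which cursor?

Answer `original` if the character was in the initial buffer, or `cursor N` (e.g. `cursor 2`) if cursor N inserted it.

After op 1 (insert('u')): buffer="ugauuab" (len 7), cursors c1@1 c2@5, authorship 1...2..
After op 2 (add_cursor(1)): buffer="ugauuab" (len 7), cursors c1@1 c3@1 c2@5, authorship 1...2..
After op 3 (add_cursor(7)): buffer="ugauuab" (len 7), cursors c1@1 c3@1 c2@5 c4@7, authorship 1...2..
After op 4 (insert('l')): buffer="ullgauulabl" (len 11), cursors c1@3 c3@3 c2@8 c4@11, authorship 113...22..4
After op 5 (delete): buffer="ugauuab" (len 7), cursors c1@1 c3@1 c2@5 c4@7, authorship 1...2..
After op 6 (insert('r')): buffer="urrgauurabr" (len 11), cursors c1@3 c3@3 c2@8 c4@11, authorship 113...22..4
Authorship (.=original, N=cursor N): 1 1 3 . . . 2 2 . . 4
Index 0: author = 1

Answer: cursor 1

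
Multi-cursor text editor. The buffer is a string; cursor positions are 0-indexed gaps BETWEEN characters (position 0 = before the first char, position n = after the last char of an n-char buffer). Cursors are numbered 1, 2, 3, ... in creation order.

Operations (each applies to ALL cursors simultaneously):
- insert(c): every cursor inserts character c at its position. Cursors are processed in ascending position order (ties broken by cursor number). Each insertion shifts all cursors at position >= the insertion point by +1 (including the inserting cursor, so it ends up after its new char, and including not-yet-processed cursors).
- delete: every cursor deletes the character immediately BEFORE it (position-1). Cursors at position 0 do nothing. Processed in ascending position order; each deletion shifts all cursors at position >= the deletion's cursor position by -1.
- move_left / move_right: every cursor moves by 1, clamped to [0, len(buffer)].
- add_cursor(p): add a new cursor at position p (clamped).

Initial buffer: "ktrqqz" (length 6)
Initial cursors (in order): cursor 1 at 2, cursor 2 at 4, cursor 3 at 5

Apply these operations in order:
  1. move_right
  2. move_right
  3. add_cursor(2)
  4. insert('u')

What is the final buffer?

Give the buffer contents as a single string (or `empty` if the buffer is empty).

Answer: kturquqzuu

Derivation:
After op 1 (move_right): buffer="ktrqqz" (len 6), cursors c1@3 c2@5 c3@6, authorship ......
After op 2 (move_right): buffer="ktrqqz" (len 6), cursors c1@4 c2@6 c3@6, authorship ......
After op 3 (add_cursor(2)): buffer="ktrqqz" (len 6), cursors c4@2 c1@4 c2@6 c3@6, authorship ......
After op 4 (insert('u')): buffer="kturquqzuu" (len 10), cursors c4@3 c1@6 c2@10 c3@10, authorship ..4..1..23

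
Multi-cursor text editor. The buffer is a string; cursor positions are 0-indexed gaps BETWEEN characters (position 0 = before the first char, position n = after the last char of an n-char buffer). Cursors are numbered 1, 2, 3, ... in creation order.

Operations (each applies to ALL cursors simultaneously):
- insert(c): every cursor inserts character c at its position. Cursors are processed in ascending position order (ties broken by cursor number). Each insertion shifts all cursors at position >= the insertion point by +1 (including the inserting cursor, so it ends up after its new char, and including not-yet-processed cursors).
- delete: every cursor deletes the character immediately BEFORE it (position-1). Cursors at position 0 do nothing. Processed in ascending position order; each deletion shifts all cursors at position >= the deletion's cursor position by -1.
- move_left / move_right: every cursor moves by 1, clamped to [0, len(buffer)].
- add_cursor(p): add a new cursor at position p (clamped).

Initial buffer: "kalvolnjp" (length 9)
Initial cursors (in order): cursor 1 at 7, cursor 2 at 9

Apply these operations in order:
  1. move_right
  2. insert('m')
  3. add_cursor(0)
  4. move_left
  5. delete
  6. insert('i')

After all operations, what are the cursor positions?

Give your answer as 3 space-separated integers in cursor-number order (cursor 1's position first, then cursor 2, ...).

Answer: 9 11 1

Derivation:
After op 1 (move_right): buffer="kalvolnjp" (len 9), cursors c1@8 c2@9, authorship .........
After op 2 (insert('m')): buffer="kalvolnjmpm" (len 11), cursors c1@9 c2@11, authorship ........1.2
After op 3 (add_cursor(0)): buffer="kalvolnjmpm" (len 11), cursors c3@0 c1@9 c2@11, authorship ........1.2
After op 4 (move_left): buffer="kalvolnjmpm" (len 11), cursors c3@0 c1@8 c2@10, authorship ........1.2
After op 5 (delete): buffer="kalvolnmm" (len 9), cursors c3@0 c1@7 c2@8, authorship .......12
After op 6 (insert('i')): buffer="ikalvolnimim" (len 12), cursors c3@1 c1@9 c2@11, authorship 3.......1122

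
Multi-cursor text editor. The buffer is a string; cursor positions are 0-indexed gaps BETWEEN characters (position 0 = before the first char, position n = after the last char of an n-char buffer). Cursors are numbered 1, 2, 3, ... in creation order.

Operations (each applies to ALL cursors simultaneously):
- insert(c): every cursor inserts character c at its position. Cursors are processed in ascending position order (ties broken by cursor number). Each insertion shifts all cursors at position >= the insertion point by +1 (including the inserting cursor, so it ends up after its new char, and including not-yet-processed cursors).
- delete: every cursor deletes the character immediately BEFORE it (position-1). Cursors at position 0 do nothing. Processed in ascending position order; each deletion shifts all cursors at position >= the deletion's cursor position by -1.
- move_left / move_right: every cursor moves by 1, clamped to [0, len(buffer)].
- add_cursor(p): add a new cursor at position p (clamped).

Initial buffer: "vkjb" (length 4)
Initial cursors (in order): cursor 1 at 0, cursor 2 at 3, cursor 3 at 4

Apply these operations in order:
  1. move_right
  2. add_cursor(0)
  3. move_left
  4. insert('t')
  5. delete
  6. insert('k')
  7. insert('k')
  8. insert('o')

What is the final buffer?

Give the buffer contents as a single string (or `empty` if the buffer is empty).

Answer: kkkkoovkjkkkkoob

Derivation:
After op 1 (move_right): buffer="vkjb" (len 4), cursors c1@1 c2@4 c3@4, authorship ....
After op 2 (add_cursor(0)): buffer="vkjb" (len 4), cursors c4@0 c1@1 c2@4 c3@4, authorship ....
After op 3 (move_left): buffer="vkjb" (len 4), cursors c1@0 c4@0 c2@3 c3@3, authorship ....
After op 4 (insert('t')): buffer="ttvkjttb" (len 8), cursors c1@2 c4@2 c2@7 c3@7, authorship 14...23.
After op 5 (delete): buffer="vkjb" (len 4), cursors c1@0 c4@0 c2@3 c3@3, authorship ....
After op 6 (insert('k')): buffer="kkvkjkkb" (len 8), cursors c1@2 c4@2 c2@7 c3@7, authorship 14...23.
After op 7 (insert('k')): buffer="kkkkvkjkkkkb" (len 12), cursors c1@4 c4@4 c2@11 c3@11, authorship 1414...2323.
After op 8 (insert('o')): buffer="kkkkoovkjkkkkoob" (len 16), cursors c1@6 c4@6 c2@15 c3@15, authorship 141414...232323.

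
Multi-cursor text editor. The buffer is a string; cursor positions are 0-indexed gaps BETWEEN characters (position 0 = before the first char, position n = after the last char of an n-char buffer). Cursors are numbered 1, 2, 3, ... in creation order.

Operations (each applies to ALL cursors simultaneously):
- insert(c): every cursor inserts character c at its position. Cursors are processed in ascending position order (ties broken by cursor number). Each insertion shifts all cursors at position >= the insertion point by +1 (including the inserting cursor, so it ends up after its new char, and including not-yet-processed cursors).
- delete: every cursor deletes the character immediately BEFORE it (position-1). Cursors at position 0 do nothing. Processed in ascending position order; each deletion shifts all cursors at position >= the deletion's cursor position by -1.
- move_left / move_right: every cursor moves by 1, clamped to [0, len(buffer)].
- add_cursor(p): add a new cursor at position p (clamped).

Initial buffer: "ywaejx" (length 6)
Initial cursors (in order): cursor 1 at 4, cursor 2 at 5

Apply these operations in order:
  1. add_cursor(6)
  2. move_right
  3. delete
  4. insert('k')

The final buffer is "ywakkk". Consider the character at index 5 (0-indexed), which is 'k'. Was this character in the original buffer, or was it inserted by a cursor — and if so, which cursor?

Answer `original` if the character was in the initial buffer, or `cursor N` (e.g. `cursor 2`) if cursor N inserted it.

After op 1 (add_cursor(6)): buffer="ywaejx" (len 6), cursors c1@4 c2@5 c3@6, authorship ......
After op 2 (move_right): buffer="ywaejx" (len 6), cursors c1@5 c2@6 c3@6, authorship ......
After op 3 (delete): buffer="ywa" (len 3), cursors c1@3 c2@3 c3@3, authorship ...
After op 4 (insert('k')): buffer="ywakkk" (len 6), cursors c1@6 c2@6 c3@6, authorship ...123
Authorship (.=original, N=cursor N): . . . 1 2 3
Index 5: author = 3

Answer: cursor 3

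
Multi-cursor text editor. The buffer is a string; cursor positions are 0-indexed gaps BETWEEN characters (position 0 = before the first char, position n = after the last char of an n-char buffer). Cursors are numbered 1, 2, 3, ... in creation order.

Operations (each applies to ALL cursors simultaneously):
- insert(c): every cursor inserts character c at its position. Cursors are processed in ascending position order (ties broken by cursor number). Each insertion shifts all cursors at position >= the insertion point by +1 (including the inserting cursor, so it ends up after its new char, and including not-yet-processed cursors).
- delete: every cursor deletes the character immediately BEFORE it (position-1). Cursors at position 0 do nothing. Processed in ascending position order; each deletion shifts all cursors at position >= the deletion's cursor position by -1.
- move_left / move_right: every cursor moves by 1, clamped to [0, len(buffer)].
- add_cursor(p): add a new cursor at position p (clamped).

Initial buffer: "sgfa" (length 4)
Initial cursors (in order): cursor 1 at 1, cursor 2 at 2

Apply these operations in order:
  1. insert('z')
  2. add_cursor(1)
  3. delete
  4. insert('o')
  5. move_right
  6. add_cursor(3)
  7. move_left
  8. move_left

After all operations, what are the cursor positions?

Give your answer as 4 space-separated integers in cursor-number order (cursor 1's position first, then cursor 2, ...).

After op 1 (insert('z')): buffer="szgzfa" (len 6), cursors c1@2 c2@4, authorship .1.2..
After op 2 (add_cursor(1)): buffer="szgzfa" (len 6), cursors c3@1 c1@2 c2@4, authorship .1.2..
After op 3 (delete): buffer="gfa" (len 3), cursors c1@0 c3@0 c2@1, authorship ...
After op 4 (insert('o')): buffer="oogofa" (len 6), cursors c1@2 c3@2 c2@4, authorship 13.2..
After op 5 (move_right): buffer="oogofa" (len 6), cursors c1@3 c3@3 c2@5, authorship 13.2..
After op 6 (add_cursor(3)): buffer="oogofa" (len 6), cursors c1@3 c3@3 c4@3 c2@5, authorship 13.2..
After op 7 (move_left): buffer="oogofa" (len 6), cursors c1@2 c3@2 c4@2 c2@4, authorship 13.2..
After op 8 (move_left): buffer="oogofa" (len 6), cursors c1@1 c3@1 c4@1 c2@3, authorship 13.2..

Answer: 1 3 1 1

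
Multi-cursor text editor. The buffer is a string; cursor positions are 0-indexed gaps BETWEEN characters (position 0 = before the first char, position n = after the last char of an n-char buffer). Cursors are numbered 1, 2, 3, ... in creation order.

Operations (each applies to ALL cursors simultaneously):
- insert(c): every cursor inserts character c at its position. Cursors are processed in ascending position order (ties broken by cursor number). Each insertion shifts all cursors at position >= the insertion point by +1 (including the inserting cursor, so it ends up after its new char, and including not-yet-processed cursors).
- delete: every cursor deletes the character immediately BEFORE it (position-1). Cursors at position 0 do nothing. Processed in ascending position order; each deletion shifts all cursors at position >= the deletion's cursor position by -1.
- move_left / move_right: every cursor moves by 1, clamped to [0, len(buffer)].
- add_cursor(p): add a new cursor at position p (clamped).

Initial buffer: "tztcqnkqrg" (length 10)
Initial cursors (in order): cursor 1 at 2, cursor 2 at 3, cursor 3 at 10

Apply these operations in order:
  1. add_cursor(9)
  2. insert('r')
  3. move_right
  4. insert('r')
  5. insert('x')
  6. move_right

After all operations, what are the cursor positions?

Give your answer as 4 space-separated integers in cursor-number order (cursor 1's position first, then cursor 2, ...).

Answer: 7 11 22 20

Derivation:
After op 1 (add_cursor(9)): buffer="tztcqnkqrg" (len 10), cursors c1@2 c2@3 c4@9 c3@10, authorship ..........
After op 2 (insert('r')): buffer="tzrtrcqnkqrrgr" (len 14), cursors c1@3 c2@5 c4@12 c3@14, authorship ..1.2......4.3
After op 3 (move_right): buffer="tzrtrcqnkqrrgr" (len 14), cursors c1@4 c2@6 c4@13 c3@14, authorship ..1.2......4.3
After op 4 (insert('r')): buffer="tzrtrrcrqnkqrrgrrr" (len 18), cursors c1@5 c2@8 c4@16 c3@18, authorship ..1.12.2.....4.433
After op 5 (insert('x')): buffer="tzrtrxrcrxqnkqrrgrxrrx" (len 22), cursors c1@6 c2@10 c4@19 c3@22, authorship ..1.112.22.....4.44333
After op 6 (move_right): buffer="tzrtrxrcrxqnkqrrgrxrrx" (len 22), cursors c1@7 c2@11 c4@20 c3@22, authorship ..1.112.22.....4.44333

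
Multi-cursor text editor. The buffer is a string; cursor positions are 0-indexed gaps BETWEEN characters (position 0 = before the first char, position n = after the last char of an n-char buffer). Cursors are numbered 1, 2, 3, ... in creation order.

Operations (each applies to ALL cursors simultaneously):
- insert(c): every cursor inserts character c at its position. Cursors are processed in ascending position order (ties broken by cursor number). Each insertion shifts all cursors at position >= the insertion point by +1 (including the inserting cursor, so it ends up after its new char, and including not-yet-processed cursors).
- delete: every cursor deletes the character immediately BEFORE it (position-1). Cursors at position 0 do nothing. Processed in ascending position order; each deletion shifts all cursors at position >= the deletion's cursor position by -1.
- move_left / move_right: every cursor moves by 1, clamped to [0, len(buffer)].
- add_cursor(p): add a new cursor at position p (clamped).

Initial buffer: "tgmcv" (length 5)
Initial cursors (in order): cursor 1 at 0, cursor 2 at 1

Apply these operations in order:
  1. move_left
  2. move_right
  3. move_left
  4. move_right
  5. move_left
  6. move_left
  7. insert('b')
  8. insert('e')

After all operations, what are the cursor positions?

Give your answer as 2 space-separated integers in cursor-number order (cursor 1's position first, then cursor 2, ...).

Answer: 4 4

Derivation:
After op 1 (move_left): buffer="tgmcv" (len 5), cursors c1@0 c2@0, authorship .....
After op 2 (move_right): buffer="tgmcv" (len 5), cursors c1@1 c2@1, authorship .....
After op 3 (move_left): buffer="tgmcv" (len 5), cursors c1@0 c2@0, authorship .....
After op 4 (move_right): buffer="tgmcv" (len 5), cursors c1@1 c2@1, authorship .....
After op 5 (move_left): buffer="tgmcv" (len 5), cursors c1@0 c2@0, authorship .....
After op 6 (move_left): buffer="tgmcv" (len 5), cursors c1@0 c2@0, authorship .....
After op 7 (insert('b')): buffer="bbtgmcv" (len 7), cursors c1@2 c2@2, authorship 12.....
After op 8 (insert('e')): buffer="bbeetgmcv" (len 9), cursors c1@4 c2@4, authorship 1212.....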